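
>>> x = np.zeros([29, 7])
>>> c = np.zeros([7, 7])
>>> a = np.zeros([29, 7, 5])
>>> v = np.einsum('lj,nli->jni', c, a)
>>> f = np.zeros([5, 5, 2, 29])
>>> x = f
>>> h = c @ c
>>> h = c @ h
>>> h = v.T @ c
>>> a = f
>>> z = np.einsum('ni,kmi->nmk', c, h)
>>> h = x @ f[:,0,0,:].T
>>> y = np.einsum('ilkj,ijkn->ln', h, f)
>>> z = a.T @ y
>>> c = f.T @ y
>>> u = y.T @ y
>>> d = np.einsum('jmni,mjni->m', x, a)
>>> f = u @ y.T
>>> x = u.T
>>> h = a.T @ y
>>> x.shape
(29, 29)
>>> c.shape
(29, 2, 5, 29)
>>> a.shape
(5, 5, 2, 29)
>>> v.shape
(7, 29, 5)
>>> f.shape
(29, 5)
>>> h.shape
(29, 2, 5, 29)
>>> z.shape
(29, 2, 5, 29)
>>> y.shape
(5, 29)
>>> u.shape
(29, 29)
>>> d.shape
(5,)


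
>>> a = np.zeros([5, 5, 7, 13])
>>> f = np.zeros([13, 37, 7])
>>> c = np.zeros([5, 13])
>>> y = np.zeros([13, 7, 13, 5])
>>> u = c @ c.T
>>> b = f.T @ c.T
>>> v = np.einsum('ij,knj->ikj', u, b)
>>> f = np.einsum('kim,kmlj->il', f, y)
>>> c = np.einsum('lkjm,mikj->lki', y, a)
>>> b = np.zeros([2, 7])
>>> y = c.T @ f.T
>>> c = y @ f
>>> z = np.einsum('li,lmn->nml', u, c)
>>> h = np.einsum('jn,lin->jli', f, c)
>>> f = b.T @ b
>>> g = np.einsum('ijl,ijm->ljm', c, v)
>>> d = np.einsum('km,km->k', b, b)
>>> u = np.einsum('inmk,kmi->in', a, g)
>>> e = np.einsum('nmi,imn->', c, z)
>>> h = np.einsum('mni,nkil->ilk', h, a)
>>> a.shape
(5, 5, 7, 13)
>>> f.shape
(7, 7)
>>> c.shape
(5, 7, 13)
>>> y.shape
(5, 7, 37)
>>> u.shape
(5, 5)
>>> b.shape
(2, 7)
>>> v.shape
(5, 7, 5)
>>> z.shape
(13, 7, 5)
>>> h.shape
(7, 13, 5)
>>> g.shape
(13, 7, 5)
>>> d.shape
(2,)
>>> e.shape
()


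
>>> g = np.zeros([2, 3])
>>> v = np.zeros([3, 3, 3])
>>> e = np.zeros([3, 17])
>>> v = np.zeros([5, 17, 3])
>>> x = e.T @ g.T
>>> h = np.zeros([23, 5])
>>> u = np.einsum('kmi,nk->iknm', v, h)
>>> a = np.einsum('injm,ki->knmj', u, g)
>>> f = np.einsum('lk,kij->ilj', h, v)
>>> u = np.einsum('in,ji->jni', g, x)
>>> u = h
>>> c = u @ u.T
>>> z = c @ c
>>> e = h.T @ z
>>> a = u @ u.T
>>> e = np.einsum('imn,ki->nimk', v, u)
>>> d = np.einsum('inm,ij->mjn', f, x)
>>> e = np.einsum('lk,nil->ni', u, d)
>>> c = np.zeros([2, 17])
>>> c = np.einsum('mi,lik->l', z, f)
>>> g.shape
(2, 3)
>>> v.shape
(5, 17, 3)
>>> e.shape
(3, 2)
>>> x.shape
(17, 2)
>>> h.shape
(23, 5)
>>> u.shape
(23, 5)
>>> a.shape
(23, 23)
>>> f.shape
(17, 23, 3)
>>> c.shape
(17,)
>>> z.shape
(23, 23)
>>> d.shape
(3, 2, 23)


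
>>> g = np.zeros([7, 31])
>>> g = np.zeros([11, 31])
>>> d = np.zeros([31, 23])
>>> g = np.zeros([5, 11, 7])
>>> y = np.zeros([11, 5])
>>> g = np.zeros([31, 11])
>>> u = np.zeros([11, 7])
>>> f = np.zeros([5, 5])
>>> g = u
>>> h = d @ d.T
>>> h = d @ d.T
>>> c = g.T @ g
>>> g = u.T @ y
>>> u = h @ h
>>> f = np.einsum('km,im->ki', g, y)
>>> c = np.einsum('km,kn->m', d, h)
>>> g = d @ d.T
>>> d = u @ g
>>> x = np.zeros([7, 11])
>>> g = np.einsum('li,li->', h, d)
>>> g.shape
()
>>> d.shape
(31, 31)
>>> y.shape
(11, 5)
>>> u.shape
(31, 31)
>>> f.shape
(7, 11)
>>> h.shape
(31, 31)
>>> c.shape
(23,)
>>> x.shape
(7, 11)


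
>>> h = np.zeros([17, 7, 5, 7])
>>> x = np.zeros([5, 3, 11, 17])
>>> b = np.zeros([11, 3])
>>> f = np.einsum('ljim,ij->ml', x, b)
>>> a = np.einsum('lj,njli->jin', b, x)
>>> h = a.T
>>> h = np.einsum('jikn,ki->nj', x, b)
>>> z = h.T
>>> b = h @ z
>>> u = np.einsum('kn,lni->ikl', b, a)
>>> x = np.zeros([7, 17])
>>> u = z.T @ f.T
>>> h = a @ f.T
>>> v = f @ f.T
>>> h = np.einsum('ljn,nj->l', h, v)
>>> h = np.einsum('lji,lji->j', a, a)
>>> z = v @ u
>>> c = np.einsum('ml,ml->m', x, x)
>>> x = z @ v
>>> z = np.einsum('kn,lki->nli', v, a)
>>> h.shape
(17,)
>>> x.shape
(17, 17)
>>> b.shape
(17, 17)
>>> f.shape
(17, 5)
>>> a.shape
(3, 17, 5)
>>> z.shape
(17, 3, 5)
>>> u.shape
(17, 17)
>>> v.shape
(17, 17)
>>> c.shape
(7,)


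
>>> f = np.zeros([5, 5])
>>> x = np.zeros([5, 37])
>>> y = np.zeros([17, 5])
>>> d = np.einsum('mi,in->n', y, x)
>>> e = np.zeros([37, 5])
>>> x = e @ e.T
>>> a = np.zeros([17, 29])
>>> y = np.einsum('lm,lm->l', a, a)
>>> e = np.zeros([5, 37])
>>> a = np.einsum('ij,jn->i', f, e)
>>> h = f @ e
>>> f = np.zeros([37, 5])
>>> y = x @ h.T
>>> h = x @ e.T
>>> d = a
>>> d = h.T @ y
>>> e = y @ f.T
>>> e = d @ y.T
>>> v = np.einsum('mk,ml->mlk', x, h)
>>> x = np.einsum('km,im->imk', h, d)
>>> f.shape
(37, 5)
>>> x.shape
(5, 5, 37)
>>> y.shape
(37, 5)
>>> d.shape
(5, 5)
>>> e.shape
(5, 37)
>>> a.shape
(5,)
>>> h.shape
(37, 5)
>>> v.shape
(37, 5, 37)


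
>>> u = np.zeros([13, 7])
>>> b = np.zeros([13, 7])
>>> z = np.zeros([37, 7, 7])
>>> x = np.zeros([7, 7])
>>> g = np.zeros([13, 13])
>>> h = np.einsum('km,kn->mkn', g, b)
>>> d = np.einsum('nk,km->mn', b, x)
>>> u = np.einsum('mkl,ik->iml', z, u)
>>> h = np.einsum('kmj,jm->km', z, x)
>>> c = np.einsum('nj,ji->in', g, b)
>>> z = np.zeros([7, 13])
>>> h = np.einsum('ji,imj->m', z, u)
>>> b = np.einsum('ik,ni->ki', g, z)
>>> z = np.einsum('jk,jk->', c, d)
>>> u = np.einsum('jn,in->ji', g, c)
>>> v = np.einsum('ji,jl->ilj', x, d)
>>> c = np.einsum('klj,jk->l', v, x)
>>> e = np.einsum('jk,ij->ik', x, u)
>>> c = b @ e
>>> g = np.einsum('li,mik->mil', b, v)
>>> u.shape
(13, 7)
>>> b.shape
(13, 13)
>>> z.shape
()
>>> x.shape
(7, 7)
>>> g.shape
(7, 13, 13)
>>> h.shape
(37,)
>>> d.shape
(7, 13)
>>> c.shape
(13, 7)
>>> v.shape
(7, 13, 7)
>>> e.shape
(13, 7)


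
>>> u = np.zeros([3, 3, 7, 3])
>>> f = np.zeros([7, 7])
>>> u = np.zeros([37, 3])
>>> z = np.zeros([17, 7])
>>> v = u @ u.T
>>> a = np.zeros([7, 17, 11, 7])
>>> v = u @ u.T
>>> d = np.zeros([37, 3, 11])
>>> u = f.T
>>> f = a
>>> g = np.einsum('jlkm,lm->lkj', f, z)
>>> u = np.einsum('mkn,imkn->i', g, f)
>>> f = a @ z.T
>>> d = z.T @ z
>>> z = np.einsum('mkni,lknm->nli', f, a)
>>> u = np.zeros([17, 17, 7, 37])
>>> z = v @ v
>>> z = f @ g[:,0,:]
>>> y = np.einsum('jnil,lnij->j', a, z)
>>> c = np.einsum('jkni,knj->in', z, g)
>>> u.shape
(17, 17, 7, 37)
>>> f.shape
(7, 17, 11, 17)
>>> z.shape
(7, 17, 11, 7)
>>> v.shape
(37, 37)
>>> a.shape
(7, 17, 11, 7)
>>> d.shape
(7, 7)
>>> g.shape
(17, 11, 7)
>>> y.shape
(7,)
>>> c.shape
(7, 11)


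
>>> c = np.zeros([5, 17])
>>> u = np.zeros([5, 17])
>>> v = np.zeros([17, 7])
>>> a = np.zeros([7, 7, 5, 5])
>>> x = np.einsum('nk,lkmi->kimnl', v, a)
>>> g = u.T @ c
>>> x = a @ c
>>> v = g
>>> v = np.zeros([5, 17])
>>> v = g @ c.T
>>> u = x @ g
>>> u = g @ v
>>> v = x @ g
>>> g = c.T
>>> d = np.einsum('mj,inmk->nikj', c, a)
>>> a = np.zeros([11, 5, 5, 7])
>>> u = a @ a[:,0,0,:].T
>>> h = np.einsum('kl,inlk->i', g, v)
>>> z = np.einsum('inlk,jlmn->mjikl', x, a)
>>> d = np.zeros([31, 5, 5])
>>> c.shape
(5, 17)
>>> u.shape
(11, 5, 5, 11)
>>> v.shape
(7, 7, 5, 17)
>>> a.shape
(11, 5, 5, 7)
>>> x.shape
(7, 7, 5, 17)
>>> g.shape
(17, 5)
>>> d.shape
(31, 5, 5)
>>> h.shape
(7,)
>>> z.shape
(5, 11, 7, 17, 5)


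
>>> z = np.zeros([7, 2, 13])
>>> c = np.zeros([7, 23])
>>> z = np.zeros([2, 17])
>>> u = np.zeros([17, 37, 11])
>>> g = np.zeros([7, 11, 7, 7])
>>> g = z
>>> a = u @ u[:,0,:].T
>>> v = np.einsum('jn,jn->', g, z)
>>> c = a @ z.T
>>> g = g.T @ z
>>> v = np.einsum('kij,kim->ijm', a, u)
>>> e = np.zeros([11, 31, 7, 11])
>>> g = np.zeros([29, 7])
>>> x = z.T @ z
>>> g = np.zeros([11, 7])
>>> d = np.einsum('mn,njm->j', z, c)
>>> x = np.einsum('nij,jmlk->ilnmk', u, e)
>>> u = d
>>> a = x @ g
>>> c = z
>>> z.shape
(2, 17)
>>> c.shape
(2, 17)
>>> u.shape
(37,)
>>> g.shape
(11, 7)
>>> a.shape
(37, 7, 17, 31, 7)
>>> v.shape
(37, 17, 11)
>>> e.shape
(11, 31, 7, 11)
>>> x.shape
(37, 7, 17, 31, 11)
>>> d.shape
(37,)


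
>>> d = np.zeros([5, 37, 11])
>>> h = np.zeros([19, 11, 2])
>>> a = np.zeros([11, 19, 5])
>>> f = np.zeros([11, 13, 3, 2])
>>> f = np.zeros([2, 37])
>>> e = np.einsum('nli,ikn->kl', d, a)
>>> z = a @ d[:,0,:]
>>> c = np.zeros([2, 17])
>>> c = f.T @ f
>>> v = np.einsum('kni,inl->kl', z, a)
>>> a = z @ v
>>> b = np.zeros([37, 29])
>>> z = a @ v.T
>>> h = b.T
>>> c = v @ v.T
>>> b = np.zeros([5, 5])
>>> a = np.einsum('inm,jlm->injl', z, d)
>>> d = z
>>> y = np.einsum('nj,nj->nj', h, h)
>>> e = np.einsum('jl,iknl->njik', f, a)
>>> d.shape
(11, 19, 11)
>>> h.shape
(29, 37)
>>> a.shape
(11, 19, 5, 37)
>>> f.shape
(2, 37)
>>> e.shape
(5, 2, 11, 19)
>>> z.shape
(11, 19, 11)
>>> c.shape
(11, 11)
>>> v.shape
(11, 5)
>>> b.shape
(5, 5)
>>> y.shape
(29, 37)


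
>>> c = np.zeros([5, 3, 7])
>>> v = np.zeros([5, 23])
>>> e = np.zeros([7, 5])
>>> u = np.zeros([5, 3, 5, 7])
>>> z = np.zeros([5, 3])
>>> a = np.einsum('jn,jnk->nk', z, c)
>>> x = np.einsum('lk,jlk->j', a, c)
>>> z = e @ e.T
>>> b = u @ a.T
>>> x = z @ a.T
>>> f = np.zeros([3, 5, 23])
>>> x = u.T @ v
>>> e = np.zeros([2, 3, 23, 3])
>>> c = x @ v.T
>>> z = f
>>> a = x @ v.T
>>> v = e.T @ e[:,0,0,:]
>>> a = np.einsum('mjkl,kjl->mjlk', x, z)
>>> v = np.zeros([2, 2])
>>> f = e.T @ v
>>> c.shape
(7, 5, 3, 5)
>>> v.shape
(2, 2)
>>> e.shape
(2, 3, 23, 3)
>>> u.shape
(5, 3, 5, 7)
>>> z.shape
(3, 5, 23)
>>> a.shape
(7, 5, 23, 3)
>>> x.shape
(7, 5, 3, 23)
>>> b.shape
(5, 3, 5, 3)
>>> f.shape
(3, 23, 3, 2)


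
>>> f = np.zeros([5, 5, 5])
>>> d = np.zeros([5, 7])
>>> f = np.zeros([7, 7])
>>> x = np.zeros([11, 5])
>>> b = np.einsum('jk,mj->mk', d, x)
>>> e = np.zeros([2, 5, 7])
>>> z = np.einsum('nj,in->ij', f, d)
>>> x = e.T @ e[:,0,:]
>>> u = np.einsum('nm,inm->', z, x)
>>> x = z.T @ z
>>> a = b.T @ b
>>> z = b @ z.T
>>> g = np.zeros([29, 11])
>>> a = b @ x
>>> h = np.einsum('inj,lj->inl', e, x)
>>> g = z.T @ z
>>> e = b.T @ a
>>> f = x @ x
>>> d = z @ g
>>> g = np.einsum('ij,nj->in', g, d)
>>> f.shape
(7, 7)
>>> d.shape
(11, 5)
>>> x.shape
(7, 7)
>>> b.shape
(11, 7)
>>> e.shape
(7, 7)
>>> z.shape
(11, 5)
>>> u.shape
()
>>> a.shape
(11, 7)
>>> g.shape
(5, 11)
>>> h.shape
(2, 5, 7)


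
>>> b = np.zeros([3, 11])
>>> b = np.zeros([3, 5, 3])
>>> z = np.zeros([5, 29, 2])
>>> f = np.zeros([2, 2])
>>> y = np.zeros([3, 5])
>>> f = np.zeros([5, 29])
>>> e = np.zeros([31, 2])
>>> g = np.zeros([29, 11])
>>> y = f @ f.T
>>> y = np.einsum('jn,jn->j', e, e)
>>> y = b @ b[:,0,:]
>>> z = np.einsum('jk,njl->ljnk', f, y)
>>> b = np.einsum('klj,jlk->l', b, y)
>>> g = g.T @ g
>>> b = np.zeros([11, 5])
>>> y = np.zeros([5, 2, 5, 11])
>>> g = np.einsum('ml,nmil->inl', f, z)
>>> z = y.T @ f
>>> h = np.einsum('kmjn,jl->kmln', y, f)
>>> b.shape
(11, 5)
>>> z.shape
(11, 5, 2, 29)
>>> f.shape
(5, 29)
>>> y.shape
(5, 2, 5, 11)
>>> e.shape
(31, 2)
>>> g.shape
(3, 3, 29)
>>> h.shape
(5, 2, 29, 11)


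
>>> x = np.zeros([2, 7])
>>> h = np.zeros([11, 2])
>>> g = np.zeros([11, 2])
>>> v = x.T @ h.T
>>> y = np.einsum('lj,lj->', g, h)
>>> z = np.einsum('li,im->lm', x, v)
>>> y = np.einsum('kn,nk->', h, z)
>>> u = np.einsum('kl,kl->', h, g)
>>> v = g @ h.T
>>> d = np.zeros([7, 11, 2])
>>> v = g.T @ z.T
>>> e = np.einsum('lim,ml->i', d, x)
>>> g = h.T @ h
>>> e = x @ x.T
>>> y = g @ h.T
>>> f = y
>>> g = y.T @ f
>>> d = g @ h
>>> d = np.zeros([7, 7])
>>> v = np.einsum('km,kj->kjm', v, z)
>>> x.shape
(2, 7)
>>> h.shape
(11, 2)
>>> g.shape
(11, 11)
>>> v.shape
(2, 11, 2)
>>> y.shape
(2, 11)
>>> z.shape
(2, 11)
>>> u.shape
()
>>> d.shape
(7, 7)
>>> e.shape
(2, 2)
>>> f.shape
(2, 11)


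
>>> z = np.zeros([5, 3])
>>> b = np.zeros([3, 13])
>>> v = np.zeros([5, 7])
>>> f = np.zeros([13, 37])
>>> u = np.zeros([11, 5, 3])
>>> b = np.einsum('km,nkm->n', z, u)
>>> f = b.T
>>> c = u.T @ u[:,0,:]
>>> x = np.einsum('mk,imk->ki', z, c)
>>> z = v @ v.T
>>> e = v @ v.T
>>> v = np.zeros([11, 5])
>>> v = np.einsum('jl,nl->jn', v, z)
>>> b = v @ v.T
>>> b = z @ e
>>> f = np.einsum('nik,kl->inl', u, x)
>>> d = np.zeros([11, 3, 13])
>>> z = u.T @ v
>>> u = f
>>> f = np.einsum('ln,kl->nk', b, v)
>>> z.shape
(3, 5, 5)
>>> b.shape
(5, 5)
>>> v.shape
(11, 5)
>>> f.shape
(5, 11)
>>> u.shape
(5, 11, 3)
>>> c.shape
(3, 5, 3)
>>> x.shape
(3, 3)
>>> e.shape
(5, 5)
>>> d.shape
(11, 3, 13)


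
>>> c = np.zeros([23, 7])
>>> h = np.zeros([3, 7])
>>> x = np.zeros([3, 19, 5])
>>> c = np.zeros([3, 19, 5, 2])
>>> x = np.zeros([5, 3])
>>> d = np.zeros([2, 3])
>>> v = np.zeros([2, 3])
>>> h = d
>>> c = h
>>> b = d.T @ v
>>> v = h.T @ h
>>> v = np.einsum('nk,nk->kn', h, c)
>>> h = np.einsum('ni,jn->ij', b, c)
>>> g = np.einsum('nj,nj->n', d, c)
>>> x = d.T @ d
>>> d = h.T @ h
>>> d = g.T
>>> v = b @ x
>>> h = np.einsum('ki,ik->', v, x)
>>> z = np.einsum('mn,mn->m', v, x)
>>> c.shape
(2, 3)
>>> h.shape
()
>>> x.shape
(3, 3)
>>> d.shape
(2,)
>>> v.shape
(3, 3)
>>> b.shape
(3, 3)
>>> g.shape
(2,)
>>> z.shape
(3,)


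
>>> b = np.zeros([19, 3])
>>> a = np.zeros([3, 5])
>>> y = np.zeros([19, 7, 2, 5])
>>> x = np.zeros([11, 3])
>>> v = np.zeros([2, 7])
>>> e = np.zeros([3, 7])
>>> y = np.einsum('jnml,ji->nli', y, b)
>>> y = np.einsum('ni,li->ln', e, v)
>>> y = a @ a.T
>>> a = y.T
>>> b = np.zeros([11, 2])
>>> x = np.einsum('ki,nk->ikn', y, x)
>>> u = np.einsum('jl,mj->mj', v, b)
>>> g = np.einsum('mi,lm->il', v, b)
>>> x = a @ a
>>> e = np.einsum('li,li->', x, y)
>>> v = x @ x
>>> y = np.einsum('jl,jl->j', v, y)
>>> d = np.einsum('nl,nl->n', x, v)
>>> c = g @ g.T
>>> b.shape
(11, 2)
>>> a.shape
(3, 3)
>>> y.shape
(3,)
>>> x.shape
(3, 3)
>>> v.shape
(3, 3)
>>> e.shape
()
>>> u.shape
(11, 2)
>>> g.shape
(7, 11)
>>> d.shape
(3,)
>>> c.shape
(7, 7)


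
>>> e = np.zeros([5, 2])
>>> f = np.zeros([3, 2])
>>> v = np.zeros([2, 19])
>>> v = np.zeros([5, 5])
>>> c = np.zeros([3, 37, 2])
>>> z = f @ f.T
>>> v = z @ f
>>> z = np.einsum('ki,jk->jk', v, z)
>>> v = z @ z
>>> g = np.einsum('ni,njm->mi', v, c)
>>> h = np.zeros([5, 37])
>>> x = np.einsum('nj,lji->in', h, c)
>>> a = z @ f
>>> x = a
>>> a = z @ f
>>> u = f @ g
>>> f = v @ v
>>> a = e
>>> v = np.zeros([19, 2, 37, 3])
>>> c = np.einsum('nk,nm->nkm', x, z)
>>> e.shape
(5, 2)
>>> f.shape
(3, 3)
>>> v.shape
(19, 2, 37, 3)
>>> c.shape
(3, 2, 3)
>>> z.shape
(3, 3)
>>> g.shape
(2, 3)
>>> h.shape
(5, 37)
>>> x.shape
(3, 2)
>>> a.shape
(5, 2)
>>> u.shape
(3, 3)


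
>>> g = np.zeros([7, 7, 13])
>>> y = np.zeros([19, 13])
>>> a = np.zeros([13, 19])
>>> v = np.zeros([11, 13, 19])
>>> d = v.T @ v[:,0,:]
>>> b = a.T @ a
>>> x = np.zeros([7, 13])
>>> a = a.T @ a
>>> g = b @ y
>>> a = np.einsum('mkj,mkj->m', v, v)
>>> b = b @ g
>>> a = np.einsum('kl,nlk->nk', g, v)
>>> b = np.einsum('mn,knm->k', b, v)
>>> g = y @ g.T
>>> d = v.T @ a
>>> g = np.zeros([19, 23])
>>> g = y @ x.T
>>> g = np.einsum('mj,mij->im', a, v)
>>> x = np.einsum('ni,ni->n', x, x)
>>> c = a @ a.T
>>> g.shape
(13, 11)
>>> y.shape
(19, 13)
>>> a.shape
(11, 19)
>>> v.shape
(11, 13, 19)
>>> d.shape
(19, 13, 19)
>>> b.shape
(11,)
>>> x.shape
(7,)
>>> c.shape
(11, 11)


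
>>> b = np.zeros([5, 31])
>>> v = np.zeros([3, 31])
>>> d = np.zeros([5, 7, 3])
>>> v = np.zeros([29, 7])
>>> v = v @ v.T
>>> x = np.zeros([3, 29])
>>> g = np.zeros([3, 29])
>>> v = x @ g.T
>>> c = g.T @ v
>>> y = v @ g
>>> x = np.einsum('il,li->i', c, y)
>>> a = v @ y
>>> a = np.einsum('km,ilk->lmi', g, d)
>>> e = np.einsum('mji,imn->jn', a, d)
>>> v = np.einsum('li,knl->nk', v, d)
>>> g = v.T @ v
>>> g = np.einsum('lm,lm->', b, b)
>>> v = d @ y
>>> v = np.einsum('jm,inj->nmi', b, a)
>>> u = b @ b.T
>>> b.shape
(5, 31)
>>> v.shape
(29, 31, 7)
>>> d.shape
(5, 7, 3)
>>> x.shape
(29,)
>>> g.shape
()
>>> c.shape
(29, 3)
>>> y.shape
(3, 29)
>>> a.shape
(7, 29, 5)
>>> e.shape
(29, 3)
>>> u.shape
(5, 5)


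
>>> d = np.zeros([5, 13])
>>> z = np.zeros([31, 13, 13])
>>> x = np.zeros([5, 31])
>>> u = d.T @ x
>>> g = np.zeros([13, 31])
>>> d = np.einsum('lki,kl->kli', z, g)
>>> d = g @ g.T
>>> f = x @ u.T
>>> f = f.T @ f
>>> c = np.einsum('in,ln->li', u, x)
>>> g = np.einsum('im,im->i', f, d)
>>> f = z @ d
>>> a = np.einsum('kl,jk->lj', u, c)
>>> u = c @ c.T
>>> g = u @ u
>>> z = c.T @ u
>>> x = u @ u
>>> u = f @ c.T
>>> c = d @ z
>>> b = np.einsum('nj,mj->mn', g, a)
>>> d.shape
(13, 13)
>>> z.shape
(13, 5)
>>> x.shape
(5, 5)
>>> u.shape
(31, 13, 5)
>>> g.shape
(5, 5)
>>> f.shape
(31, 13, 13)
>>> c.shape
(13, 5)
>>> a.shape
(31, 5)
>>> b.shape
(31, 5)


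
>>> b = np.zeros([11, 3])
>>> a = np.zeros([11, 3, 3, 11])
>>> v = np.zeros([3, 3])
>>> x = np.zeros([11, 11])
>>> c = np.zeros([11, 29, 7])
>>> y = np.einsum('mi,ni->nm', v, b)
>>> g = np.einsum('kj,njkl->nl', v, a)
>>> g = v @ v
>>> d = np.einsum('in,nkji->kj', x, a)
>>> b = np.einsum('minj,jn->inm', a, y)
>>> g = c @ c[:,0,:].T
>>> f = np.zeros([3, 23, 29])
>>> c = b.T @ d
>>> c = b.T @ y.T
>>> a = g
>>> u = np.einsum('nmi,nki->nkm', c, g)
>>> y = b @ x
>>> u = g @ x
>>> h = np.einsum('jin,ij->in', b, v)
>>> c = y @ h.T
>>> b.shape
(3, 3, 11)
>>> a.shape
(11, 29, 11)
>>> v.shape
(3, 3)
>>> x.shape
(11, 11)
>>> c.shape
(3, 3, 3)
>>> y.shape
(3, 3, 11)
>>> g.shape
(11, 29, 11)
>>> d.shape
(3, 3)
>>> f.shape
(3, 23, 29)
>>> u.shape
(11, 29, 11)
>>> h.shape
(3, 11)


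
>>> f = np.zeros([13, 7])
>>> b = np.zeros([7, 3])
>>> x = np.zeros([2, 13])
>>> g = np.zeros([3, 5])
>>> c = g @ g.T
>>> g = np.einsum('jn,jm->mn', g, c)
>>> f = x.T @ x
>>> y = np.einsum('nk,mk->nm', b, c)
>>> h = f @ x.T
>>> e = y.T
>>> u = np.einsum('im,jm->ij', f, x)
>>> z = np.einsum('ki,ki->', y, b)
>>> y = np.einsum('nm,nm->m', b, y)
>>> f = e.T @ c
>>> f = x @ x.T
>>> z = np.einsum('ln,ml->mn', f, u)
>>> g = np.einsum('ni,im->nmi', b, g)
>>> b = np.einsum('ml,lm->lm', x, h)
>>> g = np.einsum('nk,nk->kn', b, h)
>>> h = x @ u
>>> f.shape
(2, 2)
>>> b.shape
(13, 2)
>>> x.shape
(2, 13)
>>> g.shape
(2, 13)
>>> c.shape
(3, 3)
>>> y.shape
(3,)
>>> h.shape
(2, 2)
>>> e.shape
(3, 7)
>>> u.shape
(13, 2)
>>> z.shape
(13, 2)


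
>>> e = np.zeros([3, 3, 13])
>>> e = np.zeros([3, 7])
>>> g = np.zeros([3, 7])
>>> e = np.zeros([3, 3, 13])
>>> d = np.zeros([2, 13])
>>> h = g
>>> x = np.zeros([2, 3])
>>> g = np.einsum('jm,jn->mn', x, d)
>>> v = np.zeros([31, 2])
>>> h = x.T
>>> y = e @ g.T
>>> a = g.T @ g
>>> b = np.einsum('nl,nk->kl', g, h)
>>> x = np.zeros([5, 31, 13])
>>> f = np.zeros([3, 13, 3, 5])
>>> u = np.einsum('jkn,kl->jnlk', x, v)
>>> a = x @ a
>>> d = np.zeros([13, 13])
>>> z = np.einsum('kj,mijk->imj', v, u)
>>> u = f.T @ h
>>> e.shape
(3, 3, 13)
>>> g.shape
(3, 13)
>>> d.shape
(13, 13)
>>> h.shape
(3, 2)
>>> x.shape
(5, 31, 13)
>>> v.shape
(31, 2)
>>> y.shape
(3, 3, 3)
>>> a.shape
(5, 31, 13)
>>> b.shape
(2, 13)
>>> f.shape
(3, 13, 3, 5)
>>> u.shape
(5, 3, 13, 2)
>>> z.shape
(13, 5, 2)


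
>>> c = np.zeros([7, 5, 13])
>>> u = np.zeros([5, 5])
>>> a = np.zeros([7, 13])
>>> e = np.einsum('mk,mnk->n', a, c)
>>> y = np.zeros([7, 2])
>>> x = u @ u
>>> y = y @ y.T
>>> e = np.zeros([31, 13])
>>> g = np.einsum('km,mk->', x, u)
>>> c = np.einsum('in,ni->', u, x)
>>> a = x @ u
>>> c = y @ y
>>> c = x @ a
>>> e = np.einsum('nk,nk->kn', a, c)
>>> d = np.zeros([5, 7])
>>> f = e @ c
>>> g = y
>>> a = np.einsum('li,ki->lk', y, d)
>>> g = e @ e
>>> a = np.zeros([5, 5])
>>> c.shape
(5, 5)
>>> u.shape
(5, 5)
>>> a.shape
(5, 5)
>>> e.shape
(5, 5)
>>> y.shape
(7, 7)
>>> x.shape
(5, 5)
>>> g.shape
(5, 5)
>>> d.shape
(5, 7)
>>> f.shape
(5, 5)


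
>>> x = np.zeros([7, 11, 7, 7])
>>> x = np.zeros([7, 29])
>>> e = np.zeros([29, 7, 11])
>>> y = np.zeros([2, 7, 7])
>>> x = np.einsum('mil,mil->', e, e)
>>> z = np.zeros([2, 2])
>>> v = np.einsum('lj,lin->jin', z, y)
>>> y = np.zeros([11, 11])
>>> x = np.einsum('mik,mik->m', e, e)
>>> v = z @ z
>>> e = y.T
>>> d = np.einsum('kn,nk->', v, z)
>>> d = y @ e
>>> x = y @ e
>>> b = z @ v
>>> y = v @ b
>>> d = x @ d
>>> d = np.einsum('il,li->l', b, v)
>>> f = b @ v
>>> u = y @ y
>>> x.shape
(11, 11)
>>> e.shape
(11, 11)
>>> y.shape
(2, 2)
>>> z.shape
(2, 2)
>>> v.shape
(2, 2)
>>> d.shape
(2,)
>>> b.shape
(2, 2)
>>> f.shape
(2, 2)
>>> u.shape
(2, 2)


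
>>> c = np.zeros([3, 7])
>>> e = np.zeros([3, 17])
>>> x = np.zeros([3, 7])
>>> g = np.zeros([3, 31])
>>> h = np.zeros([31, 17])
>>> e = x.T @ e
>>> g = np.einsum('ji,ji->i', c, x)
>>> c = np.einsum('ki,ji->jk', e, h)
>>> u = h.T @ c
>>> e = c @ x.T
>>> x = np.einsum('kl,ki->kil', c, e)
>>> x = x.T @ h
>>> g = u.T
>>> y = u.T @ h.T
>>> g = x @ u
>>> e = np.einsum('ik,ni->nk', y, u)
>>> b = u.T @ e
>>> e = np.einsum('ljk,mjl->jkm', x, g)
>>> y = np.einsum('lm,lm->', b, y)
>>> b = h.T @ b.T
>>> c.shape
(31, 7)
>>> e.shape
(3, 17, 7)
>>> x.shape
(7, 3, 17)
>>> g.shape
(7, 3, 7)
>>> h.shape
(31, 17)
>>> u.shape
(17, 7)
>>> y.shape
()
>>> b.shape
(17, 7)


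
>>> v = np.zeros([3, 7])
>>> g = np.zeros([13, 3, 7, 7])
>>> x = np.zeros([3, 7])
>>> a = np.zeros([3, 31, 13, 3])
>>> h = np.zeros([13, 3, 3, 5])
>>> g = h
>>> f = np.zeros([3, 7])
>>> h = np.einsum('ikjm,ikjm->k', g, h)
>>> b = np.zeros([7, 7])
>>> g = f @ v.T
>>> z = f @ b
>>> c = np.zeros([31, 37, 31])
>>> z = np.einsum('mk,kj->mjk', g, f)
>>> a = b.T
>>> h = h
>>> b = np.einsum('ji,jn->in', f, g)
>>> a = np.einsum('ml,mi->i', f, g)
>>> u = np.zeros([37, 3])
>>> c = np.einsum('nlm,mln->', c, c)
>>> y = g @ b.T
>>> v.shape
(3, 7)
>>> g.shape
(3, 3)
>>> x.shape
(3, 7)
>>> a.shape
(3,)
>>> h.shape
(3,)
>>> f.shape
(3, 7)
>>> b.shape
(7, 3)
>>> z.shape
(3, 7, 3)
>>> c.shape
()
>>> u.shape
(37, 3)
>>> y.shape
(3, 7)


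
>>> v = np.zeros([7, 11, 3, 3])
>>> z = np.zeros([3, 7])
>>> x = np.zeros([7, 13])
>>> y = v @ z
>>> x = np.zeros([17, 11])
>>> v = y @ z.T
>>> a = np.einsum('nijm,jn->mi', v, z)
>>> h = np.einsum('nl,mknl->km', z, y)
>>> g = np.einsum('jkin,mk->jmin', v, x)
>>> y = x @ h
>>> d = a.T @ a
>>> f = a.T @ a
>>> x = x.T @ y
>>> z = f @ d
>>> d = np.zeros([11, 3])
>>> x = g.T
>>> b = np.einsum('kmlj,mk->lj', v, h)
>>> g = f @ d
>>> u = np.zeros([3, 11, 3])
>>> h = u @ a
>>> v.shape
(7, 11, 3, 3)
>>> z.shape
(11, 11)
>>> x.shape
(3, 3, 17, 7)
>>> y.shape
(17, 7)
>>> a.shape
(3, 11)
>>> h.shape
(3, 11, 11)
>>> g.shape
(11, 3)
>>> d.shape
(11, 3)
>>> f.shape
(11, 11)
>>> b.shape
(3, 3)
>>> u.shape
(3, 11, 3)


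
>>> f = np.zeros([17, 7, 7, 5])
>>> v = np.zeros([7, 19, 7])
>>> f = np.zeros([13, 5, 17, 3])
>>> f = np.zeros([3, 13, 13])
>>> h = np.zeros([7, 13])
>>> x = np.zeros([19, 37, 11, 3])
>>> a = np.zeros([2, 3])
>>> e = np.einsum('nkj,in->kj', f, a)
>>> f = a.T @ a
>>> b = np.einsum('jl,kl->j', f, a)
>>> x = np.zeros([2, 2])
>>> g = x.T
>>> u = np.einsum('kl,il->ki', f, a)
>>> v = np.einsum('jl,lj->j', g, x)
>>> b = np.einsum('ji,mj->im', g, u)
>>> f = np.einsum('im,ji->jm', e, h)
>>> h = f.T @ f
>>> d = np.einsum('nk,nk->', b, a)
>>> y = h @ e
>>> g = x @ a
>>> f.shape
(7, 13)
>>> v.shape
(2,)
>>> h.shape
(13, 13)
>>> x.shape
(2, 2)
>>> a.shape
(2, 3)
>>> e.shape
(13, 13)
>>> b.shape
(2, 3)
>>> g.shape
(2, 3)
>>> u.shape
(3, 2)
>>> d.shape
()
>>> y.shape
(13, 13)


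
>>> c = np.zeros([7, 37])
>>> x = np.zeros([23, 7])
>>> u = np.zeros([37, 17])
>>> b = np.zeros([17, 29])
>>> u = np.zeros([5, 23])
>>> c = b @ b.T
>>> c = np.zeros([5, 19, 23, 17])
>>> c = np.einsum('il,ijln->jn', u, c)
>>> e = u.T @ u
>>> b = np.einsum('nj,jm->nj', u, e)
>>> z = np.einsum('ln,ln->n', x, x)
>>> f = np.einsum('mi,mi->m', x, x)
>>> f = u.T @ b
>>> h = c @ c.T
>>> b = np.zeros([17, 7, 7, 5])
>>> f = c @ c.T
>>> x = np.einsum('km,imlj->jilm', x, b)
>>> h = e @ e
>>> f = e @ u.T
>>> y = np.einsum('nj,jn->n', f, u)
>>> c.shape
(19, 17)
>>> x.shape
(5, 17, 7, 7)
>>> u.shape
(5, 23)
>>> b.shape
(17, 7, 7, 5)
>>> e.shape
(23, 23)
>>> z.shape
(7,)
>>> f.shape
(23, 5)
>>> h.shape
(23, 23)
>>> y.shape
(23,)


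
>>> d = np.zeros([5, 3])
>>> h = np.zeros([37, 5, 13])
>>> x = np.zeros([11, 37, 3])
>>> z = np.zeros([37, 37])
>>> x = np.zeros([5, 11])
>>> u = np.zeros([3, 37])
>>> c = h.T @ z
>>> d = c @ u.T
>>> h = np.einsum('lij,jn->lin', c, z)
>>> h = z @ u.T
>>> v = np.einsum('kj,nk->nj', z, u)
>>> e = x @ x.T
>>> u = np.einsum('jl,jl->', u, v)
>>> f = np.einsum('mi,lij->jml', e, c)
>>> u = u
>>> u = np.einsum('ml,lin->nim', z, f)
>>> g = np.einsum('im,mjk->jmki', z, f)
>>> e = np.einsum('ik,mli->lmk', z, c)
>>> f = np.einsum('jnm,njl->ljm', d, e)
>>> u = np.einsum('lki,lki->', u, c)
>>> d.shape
(13, 5, 3)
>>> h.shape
(37, 3)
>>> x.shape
(5, 11)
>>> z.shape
(37, 37)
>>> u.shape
()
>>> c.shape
(13, 5, 37)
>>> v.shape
(3, 37)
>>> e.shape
(5, 13, 37)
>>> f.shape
(37, 13, 3)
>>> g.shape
(5, 37, 13, 37)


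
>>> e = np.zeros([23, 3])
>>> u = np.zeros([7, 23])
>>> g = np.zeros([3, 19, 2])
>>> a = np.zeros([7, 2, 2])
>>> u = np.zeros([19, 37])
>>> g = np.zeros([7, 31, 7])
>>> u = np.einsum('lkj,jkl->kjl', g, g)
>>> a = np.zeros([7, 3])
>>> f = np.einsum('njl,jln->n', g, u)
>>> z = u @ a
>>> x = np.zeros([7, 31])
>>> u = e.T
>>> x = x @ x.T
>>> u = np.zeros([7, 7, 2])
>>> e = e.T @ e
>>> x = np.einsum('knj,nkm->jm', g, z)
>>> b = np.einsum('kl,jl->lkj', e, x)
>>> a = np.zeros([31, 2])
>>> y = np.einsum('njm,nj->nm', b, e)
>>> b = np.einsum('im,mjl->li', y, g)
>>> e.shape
(3, 3)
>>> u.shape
(7, 7, 2)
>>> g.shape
(7, 31, 7)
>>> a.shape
(31, 2)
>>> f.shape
(7,)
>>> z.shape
(31, 7, 3)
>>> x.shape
(7, 3)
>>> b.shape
(7, 3)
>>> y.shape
(3, 7)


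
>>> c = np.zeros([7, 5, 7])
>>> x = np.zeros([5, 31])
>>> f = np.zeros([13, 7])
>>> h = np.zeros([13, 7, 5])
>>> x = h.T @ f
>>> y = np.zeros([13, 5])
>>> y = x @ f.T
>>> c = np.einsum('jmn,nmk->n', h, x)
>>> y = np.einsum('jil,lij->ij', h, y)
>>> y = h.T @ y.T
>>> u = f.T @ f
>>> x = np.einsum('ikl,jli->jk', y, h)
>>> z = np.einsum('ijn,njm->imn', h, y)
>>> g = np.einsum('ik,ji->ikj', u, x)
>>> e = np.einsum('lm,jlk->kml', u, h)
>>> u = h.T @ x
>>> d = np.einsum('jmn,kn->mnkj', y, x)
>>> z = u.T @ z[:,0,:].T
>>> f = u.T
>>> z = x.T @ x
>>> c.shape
(5,)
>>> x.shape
(13, 7)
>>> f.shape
(7, 7, 5)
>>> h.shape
(13, 7, 5)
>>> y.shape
(5, 7, 7)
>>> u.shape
(5, 7, 7)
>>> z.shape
(7, 7)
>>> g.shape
(7, 7, 13)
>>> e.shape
(5, 7, 7)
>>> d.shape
(7, 7, 13, 5)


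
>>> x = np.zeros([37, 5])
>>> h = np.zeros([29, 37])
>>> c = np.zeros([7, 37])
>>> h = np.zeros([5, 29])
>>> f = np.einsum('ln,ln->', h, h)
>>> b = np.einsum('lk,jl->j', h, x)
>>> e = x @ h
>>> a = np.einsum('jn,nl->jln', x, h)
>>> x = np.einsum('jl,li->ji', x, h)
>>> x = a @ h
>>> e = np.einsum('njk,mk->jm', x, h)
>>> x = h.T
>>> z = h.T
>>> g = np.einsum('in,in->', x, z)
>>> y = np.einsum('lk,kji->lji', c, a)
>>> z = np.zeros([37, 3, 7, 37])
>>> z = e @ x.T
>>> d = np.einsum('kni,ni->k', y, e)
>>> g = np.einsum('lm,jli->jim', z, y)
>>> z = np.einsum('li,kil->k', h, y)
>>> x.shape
(29, 5)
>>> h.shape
(5, 29)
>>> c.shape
(7, 37)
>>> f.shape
()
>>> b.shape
(37,)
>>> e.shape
(29, 5)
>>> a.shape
(37, 29, 5)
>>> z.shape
(7,)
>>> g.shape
(7, 5, 29)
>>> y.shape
(7, 29, 5)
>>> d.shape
(7,)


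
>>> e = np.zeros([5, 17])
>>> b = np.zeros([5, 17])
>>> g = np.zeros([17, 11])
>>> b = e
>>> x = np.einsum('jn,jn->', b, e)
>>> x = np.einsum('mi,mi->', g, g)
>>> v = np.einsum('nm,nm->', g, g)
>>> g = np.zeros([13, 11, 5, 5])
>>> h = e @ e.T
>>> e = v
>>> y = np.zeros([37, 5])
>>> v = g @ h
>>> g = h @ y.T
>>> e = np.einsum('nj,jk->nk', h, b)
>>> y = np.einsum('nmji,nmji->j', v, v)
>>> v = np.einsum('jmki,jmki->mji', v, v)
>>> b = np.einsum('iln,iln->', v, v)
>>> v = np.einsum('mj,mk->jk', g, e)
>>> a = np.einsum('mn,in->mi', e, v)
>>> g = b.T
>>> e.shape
(5, 17)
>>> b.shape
()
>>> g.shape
()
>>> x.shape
()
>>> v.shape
(37, 17)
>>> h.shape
(5, 5)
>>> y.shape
(5,)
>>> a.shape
(5, 37)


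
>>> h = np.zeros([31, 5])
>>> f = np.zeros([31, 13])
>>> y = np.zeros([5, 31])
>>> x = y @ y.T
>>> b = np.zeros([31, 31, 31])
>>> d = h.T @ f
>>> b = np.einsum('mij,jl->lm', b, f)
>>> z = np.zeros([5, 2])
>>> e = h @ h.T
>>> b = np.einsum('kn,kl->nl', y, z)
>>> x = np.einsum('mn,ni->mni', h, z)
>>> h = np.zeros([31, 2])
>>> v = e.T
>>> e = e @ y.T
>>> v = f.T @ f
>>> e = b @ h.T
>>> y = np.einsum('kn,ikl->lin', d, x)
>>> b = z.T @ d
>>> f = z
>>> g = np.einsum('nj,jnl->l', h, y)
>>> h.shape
(31, 2)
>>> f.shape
(5, 2)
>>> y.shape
(2, 31, 13)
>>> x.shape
(31, 5, 2)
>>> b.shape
(2, 13)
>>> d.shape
(5, 13)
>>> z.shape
(5, 2)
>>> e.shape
(31, 31)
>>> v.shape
(13, 13)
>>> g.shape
(13,)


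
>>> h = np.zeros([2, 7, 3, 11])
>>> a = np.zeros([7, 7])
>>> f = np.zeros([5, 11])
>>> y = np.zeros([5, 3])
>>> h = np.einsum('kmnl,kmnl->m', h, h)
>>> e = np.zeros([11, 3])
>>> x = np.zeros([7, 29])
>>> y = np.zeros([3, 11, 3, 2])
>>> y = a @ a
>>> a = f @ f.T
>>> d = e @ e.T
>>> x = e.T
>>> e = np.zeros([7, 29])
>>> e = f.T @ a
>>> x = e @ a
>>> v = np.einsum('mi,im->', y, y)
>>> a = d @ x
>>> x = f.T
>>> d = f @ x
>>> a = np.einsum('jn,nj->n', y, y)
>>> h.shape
(7,)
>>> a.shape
(7,)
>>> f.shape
(5, 11)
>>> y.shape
(7, 7)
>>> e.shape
(11, 5)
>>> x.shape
(11, 5)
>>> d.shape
(5, 5)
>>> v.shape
()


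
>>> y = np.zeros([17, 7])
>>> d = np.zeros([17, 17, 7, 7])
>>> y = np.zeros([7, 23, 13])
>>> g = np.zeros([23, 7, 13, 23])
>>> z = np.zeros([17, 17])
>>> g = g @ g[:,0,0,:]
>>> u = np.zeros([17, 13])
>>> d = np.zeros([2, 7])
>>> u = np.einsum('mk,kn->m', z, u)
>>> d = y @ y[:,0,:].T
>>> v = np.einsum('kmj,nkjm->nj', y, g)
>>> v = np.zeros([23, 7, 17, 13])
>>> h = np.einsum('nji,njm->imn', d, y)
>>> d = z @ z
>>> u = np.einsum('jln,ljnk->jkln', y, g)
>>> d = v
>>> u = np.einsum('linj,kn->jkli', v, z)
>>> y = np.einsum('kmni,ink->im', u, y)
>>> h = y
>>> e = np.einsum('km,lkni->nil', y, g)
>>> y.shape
(7, 17)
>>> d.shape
(23, 7, 17, 13)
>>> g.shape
(23, 7, 13, 23)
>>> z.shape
(17, 17)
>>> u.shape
(13, 17, 23, 7)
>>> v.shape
(23, 7, 17, 13)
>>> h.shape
(7, 17)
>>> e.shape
(13, 23, 23)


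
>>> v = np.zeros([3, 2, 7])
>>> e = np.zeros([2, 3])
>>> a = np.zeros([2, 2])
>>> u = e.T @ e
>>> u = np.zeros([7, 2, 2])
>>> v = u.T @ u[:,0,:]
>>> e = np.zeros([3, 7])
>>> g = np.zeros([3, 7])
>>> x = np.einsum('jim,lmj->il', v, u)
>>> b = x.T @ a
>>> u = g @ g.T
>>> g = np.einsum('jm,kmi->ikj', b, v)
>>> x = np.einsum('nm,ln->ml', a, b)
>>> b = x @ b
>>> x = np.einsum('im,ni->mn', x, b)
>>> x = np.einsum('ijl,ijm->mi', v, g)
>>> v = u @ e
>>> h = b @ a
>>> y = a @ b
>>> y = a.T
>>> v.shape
(3, 7)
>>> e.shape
(3, 7)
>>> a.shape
(2, 2)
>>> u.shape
(3, 3)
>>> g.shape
(2, 2, 7)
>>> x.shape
(7, 2)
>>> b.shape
(2, 2)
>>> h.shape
(2, 2)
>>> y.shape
(2, 2)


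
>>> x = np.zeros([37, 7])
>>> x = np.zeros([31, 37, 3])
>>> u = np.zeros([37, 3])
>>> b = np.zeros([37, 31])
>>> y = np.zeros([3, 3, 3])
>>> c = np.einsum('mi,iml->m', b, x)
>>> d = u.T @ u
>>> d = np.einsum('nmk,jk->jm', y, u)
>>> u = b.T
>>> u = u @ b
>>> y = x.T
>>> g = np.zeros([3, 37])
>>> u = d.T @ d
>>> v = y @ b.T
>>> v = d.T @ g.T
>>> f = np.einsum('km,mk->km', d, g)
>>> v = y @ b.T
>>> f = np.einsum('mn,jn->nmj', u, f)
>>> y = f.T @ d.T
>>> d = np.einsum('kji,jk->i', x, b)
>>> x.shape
(31, 37, 3)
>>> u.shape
(3, 3)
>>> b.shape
(37, 31)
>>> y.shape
(37, 3, 37)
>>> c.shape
(37,)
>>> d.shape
(3,)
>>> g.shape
(3, 37)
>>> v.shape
(3, 37, 37)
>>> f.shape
(3, 3, 37)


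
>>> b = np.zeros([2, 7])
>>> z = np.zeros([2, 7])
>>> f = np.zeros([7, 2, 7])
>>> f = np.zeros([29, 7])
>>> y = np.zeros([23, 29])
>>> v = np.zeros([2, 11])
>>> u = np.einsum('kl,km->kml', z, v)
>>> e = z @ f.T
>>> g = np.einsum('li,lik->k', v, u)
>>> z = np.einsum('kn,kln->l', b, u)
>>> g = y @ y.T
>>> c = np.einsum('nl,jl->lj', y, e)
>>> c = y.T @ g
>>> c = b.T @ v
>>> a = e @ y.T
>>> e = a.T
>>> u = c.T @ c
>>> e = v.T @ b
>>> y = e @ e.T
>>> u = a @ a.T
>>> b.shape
(2, 7)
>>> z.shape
(11,)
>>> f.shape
(29, 7)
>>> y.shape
(11, 11)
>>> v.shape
(2, 11)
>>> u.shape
(2, 2)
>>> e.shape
(11, 7)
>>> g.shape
(23, 23)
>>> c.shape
(7, 11)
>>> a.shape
(2, 23)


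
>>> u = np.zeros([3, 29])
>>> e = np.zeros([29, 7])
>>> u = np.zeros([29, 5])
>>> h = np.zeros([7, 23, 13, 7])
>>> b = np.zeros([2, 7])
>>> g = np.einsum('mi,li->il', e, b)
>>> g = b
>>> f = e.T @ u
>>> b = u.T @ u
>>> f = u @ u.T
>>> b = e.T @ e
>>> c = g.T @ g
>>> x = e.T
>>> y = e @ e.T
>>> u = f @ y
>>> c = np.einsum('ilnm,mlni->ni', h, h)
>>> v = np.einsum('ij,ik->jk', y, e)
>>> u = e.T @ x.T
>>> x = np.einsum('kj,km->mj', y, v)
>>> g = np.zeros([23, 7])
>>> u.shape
(7, 7)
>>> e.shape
(29, 7)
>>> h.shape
(7, 23, 13, 7)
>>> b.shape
(7, 7)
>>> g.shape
(23, 7)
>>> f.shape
(29, 29)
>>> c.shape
(13, 7)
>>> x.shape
(7, 29)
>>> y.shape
(29, 29)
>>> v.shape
(29, 7)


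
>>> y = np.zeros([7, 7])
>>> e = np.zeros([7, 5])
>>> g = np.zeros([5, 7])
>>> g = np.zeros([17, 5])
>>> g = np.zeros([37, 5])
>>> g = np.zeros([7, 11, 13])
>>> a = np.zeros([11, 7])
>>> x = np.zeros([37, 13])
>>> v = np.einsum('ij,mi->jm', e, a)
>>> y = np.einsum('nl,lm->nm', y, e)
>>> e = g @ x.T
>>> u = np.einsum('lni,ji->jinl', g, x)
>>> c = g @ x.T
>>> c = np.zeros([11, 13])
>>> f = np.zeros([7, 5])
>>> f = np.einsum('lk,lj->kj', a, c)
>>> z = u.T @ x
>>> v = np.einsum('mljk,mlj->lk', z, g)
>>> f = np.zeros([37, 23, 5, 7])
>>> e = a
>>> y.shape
(7, 5)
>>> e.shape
(11, 7)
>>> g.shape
(7, 11, 13)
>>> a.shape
(11, 7)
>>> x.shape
(37, 13)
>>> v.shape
(11, 13)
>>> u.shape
(37, 13, 11, 7)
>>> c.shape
(11, 13)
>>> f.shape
(37, 23, 5, 7)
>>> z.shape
(7, 11, 13, 13)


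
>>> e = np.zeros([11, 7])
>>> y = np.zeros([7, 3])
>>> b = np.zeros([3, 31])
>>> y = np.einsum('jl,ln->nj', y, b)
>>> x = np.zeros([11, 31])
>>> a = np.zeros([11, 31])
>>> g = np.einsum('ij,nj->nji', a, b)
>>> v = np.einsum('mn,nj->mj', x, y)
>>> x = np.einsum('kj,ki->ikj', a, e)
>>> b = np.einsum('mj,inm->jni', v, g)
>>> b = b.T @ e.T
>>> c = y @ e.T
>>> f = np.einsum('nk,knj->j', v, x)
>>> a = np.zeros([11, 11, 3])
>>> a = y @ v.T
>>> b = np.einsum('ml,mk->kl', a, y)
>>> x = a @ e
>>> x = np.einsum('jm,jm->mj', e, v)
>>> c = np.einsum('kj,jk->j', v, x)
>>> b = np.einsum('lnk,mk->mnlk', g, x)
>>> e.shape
(11, 7)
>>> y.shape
(31, 7)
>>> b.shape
(7, 31, 3, 11)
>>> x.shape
(7, 11)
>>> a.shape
(31, 11)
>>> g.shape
(3, 31, 11)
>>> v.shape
(11, 7)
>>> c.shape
(7,)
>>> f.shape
(31,)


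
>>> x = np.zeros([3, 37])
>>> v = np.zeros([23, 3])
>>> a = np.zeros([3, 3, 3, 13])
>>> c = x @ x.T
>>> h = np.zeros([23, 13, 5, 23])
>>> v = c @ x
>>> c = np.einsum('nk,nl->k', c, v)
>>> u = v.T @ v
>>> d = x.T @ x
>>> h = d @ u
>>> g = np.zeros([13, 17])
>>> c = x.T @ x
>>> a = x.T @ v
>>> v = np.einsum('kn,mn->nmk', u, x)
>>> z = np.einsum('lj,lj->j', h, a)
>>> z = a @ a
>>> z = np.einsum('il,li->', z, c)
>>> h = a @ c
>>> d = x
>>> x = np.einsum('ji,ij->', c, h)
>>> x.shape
()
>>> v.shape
(37, 3, 37)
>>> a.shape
(37, 37)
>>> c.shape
(37, 37)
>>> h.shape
(37, 37)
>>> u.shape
(37, 37)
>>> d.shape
(3, 37)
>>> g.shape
(13, 17)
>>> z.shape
()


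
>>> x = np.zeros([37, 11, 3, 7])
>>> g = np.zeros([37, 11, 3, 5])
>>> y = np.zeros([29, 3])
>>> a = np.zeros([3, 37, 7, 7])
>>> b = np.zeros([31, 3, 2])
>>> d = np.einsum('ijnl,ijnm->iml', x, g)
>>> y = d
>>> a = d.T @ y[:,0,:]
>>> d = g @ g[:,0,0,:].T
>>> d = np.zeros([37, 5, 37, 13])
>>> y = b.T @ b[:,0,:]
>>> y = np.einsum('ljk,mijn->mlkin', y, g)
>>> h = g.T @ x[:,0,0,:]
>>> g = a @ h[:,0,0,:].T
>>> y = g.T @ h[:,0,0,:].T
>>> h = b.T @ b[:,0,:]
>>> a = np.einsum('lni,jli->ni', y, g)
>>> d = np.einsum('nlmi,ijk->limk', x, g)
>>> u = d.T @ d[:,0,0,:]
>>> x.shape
(37, 11, 3, 7)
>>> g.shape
(7, 5, 5)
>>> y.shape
(5, 5, 5)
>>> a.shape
(5, 5)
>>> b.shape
(31, 3, 2)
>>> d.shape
(11, 7, 3, 5)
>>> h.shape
(2, 3, 2)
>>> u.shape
(5, 3, 7, 5)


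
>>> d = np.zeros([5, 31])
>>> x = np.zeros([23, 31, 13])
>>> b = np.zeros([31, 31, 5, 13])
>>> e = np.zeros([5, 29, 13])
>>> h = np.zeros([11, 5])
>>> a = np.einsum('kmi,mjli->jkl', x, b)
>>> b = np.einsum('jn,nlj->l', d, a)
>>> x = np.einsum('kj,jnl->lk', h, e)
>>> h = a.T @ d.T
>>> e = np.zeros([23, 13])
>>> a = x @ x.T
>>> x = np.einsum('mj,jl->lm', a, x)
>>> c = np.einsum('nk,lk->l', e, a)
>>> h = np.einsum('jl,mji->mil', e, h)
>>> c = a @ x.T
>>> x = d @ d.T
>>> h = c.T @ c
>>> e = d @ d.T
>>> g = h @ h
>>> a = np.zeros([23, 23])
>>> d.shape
(5, 31)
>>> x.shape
(5, 5)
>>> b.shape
(23,)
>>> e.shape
(5, 5)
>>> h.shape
(11, 11)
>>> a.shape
(23, 23)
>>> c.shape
(13, 11)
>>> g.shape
(11, 11)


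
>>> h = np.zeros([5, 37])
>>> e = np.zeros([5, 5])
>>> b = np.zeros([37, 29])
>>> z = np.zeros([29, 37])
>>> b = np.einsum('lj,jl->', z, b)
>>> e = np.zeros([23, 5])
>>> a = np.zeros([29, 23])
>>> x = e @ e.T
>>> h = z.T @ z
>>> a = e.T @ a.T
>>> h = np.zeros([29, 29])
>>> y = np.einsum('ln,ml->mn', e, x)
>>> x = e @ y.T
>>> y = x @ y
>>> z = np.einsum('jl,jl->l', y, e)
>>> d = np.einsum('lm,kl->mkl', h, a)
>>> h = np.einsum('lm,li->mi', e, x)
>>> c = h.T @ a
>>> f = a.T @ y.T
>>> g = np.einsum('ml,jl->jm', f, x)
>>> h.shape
(5, 23)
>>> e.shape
(23, 5)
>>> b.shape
()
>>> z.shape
(5,)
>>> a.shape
(5, 29)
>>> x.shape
(23, 23)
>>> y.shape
(23, 5)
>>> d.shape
(29, 5, 29)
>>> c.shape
(23, 29)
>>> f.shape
(29, 23)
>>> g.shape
(23, 29)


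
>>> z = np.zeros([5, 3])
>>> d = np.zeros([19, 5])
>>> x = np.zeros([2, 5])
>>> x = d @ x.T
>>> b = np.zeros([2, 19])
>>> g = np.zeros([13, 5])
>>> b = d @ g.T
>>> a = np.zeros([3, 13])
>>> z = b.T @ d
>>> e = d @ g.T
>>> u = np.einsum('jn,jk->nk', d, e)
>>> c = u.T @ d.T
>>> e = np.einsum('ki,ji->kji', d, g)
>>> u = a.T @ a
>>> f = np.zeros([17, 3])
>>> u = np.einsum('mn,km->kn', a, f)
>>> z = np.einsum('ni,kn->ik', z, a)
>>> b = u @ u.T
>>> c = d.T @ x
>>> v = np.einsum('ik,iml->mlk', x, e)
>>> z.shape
(5, 3)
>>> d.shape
(19, 5)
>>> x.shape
(19, 2)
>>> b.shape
(17, 17)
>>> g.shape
(13, 5)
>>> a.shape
(3, 13)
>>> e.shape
(19, 13, 5)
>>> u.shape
(17, 13)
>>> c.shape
(5, 2)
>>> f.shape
(17, 3)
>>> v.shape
(13, 5, 2)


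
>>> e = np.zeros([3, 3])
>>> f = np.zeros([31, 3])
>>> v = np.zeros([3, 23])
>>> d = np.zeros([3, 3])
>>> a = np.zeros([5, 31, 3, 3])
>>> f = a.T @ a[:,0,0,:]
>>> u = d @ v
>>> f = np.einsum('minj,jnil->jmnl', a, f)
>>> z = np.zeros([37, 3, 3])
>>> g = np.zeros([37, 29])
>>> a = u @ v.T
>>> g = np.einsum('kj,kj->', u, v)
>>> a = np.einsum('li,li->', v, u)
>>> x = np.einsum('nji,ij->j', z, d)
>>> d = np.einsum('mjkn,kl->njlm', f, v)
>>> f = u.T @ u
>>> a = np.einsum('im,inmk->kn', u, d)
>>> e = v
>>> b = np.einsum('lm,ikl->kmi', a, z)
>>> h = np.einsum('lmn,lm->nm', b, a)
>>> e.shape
(3, 23)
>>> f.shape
(23, 23)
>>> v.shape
(3, 23)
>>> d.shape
(3, 5, 23, 3)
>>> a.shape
(3, 5)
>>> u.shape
(3, 23)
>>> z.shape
(37, 3, 3)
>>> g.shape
()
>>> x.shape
(3,)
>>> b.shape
(3, 5, 37)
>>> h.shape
(37, 5)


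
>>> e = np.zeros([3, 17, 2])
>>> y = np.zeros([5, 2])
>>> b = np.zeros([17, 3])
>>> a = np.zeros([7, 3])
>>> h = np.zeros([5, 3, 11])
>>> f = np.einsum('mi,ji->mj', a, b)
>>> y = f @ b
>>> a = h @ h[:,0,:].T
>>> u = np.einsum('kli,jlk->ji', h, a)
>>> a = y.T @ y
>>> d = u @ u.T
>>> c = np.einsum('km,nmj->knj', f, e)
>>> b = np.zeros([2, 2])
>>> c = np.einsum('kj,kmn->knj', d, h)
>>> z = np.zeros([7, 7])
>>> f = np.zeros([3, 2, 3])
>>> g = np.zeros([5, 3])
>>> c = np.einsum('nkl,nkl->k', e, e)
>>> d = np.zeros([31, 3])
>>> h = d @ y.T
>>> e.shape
(3, 17, 2)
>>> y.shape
(7, 3)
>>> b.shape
(2, 2)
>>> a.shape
(3, 3)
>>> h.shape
(31, 7)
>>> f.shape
(3, 2, 3)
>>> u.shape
(5, 11)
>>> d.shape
(31, 3)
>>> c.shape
(17,)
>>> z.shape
(7, 7)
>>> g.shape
(5, 3)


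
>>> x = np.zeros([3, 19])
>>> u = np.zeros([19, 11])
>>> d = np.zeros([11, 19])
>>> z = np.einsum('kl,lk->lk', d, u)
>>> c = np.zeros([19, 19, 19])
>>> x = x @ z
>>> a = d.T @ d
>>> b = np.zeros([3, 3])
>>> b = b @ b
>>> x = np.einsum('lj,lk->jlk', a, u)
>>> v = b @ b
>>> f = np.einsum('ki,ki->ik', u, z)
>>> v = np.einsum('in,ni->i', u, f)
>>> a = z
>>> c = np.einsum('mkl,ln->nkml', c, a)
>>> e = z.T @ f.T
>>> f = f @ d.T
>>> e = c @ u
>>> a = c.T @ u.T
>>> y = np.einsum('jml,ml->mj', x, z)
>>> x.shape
(19, 19, 11)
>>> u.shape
(19, 11)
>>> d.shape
(11, 19)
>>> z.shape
(19, 11)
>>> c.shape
(11, 19, 19, 19)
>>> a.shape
(19, 19, 19, 19)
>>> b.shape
(3, 3)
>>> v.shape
(19,)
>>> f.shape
(11, 11)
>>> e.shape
(11, 19, 19, 11)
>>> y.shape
(19, 19)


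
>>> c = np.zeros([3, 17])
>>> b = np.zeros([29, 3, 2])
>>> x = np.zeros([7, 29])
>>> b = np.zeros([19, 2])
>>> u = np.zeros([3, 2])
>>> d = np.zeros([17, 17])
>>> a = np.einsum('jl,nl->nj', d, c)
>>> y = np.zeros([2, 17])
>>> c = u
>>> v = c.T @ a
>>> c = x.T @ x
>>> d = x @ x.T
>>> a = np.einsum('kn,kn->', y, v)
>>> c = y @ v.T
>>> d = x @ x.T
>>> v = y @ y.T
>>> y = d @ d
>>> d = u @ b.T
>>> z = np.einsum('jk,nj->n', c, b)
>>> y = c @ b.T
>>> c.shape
(2, 2)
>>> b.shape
(19, 2)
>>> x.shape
(7, 29)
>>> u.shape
(3, 2)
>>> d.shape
(3, 19)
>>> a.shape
()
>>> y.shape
(2, 19)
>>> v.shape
(2, 2)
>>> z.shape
(19,)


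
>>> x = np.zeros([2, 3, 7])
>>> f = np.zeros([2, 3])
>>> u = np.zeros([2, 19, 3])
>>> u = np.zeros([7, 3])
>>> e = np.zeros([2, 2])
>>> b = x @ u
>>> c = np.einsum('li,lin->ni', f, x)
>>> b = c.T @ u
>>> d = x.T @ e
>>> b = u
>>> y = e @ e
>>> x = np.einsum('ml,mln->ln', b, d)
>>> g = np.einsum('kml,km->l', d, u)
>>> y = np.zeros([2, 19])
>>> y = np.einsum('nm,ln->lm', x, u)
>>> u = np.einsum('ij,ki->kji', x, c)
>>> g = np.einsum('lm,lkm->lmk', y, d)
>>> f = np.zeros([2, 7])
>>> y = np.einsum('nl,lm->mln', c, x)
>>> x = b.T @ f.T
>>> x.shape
(3, 2)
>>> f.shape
(2, 7)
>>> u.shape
(7, 2, 3)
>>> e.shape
(2, 2)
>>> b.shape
(7, 3)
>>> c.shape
(7, 3)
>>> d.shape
(7, 3, 2)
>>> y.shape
(2, 3, 7)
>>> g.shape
(7, 2, 3)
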